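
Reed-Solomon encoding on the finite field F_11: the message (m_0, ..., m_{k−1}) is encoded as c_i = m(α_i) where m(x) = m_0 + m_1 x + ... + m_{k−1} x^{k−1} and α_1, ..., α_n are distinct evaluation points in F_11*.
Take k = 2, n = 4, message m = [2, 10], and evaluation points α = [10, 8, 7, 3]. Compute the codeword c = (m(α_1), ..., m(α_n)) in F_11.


c = [3, 5, 6, 10]

Message polynomial: m(x) = 2 + 10·x (mod 11).
For each evaluation point α_i, compute m(α_i) mod 11:
  α_1 = 10: Horner steps 10 → 3, so m(10) = 3.
  α_2 = 8: Horner steps 10 → 5, so m(8) = 5.
  α_3 = 7: Horner steps 10 → 6, so m(7) = 6.
  α_4 = 3: Horner steps 10 → 10, so m(3) = 10.
Codeword c = [3, 5, 6, 10] ∈ F_11^4.


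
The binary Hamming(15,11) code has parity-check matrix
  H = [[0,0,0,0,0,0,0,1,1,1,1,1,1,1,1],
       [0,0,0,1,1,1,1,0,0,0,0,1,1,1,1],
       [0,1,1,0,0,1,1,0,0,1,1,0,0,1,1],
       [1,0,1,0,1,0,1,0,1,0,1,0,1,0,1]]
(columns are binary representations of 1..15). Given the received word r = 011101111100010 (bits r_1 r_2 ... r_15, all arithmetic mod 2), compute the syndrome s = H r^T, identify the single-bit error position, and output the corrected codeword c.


s = (0, 0, 0, 1)^T, error position = 1, corrected codeword c = 111101111100010

Compute s = H r^T mod 2 one row at a time:
  s_1 = 1 + 1 + 1 + 0 + 0 + 0 + 1 + 0 = 4 ≡ 0 (mod 2).
  s_2 = 1 + 0 + 1 + 1 + 0 + 0 + 1 + 0 = 4 ≡ 0 (mod 2).
  s_3 = 1 + 1 + 1 + 1 + 1 + 0 + 1 + 0 = 6 ≡ 0 (mod 2).
  s_4 = 0 + 1 + 0 + 1 + 1 + 0 + 0 + 0 = 3 ≡ 1 (mod 2).
s = (0, 0, 0, 1)^T — this equals column 1 of H (binary 0001), so error is at position 1.
Correct: flip bit 1 of r = 011101111100010 to get c = 111101111100010.


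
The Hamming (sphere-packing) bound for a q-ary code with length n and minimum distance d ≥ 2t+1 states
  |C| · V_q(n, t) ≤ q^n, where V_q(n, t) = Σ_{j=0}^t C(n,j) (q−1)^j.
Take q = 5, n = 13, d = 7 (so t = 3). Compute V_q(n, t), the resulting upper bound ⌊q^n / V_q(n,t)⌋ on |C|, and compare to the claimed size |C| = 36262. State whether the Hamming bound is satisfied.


V_q(n, t) = 19605, q^n = 1220703125, Hamming bound = 62264, |C| = 36262 ≤ bound (satisfied).

Step 1: Compute V_q(n, t) = Σ_{j=0}^3 C(n, j) (q−1)^j.
  j = 0: C(13,0)·(4)^0 = 1·1 = 1.
  j = 1: C(13,1)·(4)^1 = 13·4 = 52.
  j = 2: C(13,2)·(4)^2 = 78·16 = 1248.
  j = 3: C(13,3)·(4)^3 = 286·64 = 18304.
  V_q(n, t) = 1 + 52 + 1248 + 18304 = 19605.
Step 2: q^n = 5^13 = 1220703125.
Step 3: Hamming bound ⌊q^n / V_q(n,t)⌋ = ⌊1220703125/19605⌋ = 62264.
Step 4: Compare |C| = 36262 to 62264: satisfied.
The claimed |C| lies below the Hamming bound.


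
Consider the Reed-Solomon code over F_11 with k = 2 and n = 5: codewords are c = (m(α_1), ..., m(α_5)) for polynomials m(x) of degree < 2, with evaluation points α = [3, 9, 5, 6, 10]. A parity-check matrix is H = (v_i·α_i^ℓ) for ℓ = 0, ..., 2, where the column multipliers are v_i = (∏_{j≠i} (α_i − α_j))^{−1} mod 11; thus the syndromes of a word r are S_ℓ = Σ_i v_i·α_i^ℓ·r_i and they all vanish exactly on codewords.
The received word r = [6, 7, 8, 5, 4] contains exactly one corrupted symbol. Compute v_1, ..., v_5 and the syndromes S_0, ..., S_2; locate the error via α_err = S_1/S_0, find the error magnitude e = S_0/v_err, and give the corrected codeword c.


S = (8, 2, 6), error at position 1, error magnitude e = 3, c = [3, 7, 8, 5, 4].

Step 1: column multipliers v_i = (∏_{j≠i}(α_i − α_j))^{−1} mod 11.
  i = 1 (α = 3): (3−9)(3−5)(3−6)(3−10) = (−6)·(−2)·(−3)·(−7) = 252 ≡ 10, so v_1 = 10^{−1} = 10 (mod 11).
  i = 2 (α = 9): (9−3)(9−5)(9−6)(9−10) = 6·4·3·(−1) = −72 ≡ 5, so v_2 = 5^{−1} = 9 (mod 11).
  i = 3 (α = 5): (5−3)(5−9)(5−6)(5−10) = 2·(−4)·(−1)·(−5) = −40 ≡ 4, so v_3 = 4^{−1} = 3 (mod 11).
  i = 4 (α = 6): (6−3)(6−9)(6−5)(6−10) = 3·(−3)·1·(−4) = 36 ≡ 3, so v_4 = 3^{−1} = 4 (mod 11).
  i = 5 (α = 10): (10−3)(10−9)(10−5)(10−6) = 7·1·5·4 = 140 ≡ 8, so v_5 = 8^{−1} = 7 (mod 11).
  v = [10, 9, 3, 4, 7].
Step 2: syndromes of r = [6, 7, 8, 5, 4] (all sums mod 11).
  S_0 = Σ v_i r_i = 10·6 + 9·7 + 3·8 + 4·5 + 7·4 = 195 ≡ 8.
  S_1 = Σ v_i α_i r_i = 10·3·6 + 9·9·7 + 3·5·8 + 4·6·5 + 7·10·4 = 1267 ≡ 2.
  α_i^2 mod 11 = [9, 4, 3, 3, 1].
  S_2 = Σ v_i α_i^2 r_i = 10·9·6 + 9·4·7 + 3·3·8 + 4·3·5 + 7·1·4 = 952 ≡ 6.
  S = (8, 2, 6) ≠ 0, so r is not a codeword (an error is present).
Step 3: locate the error. For a single error e at position i, S_ℓ = v_i·e·α_i^ℓ, so α_err = S_1/S_0.
  S_0^{−1} = 8^{−1} = 7 (mod 11), so α_err = 2·7 = 14 ≡ 3 = α_1. Error position i = 1.
  Consistency check: S_2/S_1 = 6·6 = 36 ≡ 3 = α_err ✓ (single-error assumption holds).
Step 4: error magnitude e = S_0/v_1 = S_0·∏_{j≠1}(α_1 − α_j) = 8·10 = 80 ≡ 3 (mod 11).
Step 5: correct position 1: c_1 = r_1 − e = 6 − 3 ≡ 3 (mod 11). Hence c = [3, 7, 8, 5, 4].
  Check: interpolating c through the α_i gives m(x) = 1 + 8·x (degree < 2) with m(α_i) = c_i for every i, so c is indeed a codeword.


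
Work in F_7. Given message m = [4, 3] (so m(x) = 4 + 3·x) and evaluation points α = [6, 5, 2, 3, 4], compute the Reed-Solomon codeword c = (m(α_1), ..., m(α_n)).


c = [1, 5, 3, 6, 2]

Message polynomial: m(x) = 4 + 3·x (mod 7).
For each evaluation point α_i, compute m(α_i) mod 7:
  α_1 = 6: Horner steps 3 → 1, so m(6) = 1.
  α_2 = 5: Horner steps 3 → 5, so m(5) = 5.
  α_3 = 2: Horner steps 3 → 3, so m(2) = 3.
  α_4 = 3: Horner steps 3 → 6, so m(3) = 6.
  α_5 = 4: Horner steps 3 → 2, so m(4) = 2.
Codeword c = [1, 5, 3, 6, 2] ∈ F_7^5.


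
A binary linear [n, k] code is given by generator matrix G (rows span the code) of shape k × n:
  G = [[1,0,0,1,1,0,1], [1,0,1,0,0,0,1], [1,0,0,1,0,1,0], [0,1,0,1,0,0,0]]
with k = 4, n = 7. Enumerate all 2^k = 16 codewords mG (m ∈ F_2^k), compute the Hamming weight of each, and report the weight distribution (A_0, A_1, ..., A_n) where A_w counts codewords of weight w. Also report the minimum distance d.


Weight distribution: A_0 = 1, A_2 = 1, A_3 = 6, A_4 = 5, A_5 = 2, A_6 = 1. Minimum distance d = 2.

Enumerate all 2^4 = 16 messages m ∈ F_2^4.
For each, compute codeword c = mG in F_2^7, then tally its weight.
  m = 0000 → c = 0000000, weight = 0.
  m = 1000 → c = 1001101, weight = 4.
  m = 0100 → c = 1010001, weight = 3.
  m = 1100 → c = 0011100, weight = 3.
  m = 0010 → c = 1001010, weight = 3.
  m = 1010 → c = 0000111, weight = 3.
  m = 0110 → c = 0011011, weight = 4.
  m = 1110 → c = 1010110, weight = 4.
  m = 0001 → c = 0101000, weight = 2.
  m = 1001 → c = 1100101, weight = 4.
  m = 0101 → c = 1111001, weight = 5.
  m = 1101 → c = 0110100, weight = 3.
  m = 0011 → c = 1100010, weight = 3.
  m = 1011 → c = 0101111, weight = 5.
  m = 0111 → c = 0110011, weight = 4.
  m = 1111 → c = 1111110, weight = 6.
Tally weights:
  weight 0: 1 codewords.
  weight 2: 1 codewords.
  weight 3: 6 codewords.
  weight 4: 5 codewords.
  weight 5: 2 codewords.
  weight 6: 1 codewords.
Minimum distance d = smallest w > 0 with A_w > 0 = 2.
Sanity: Σ A_w = 16 = 2^4 = 16 ✓.


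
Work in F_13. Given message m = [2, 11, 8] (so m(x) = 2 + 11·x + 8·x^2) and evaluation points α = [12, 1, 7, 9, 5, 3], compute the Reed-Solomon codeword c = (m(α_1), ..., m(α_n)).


c = [12, 8, 3, 8, 10, 3]

Message polynomial: m(x) = 2 + 11·x + 8·x^2 (mod 13).
For each evaluation point α_i, compute m(α_i) mod 13:
  α_1 = 12: Horner steps 8 → 3 → 12, so m(12) = 12.
  α_2 = 1: Horner steps 8 → 6 → 8, so m(1) = 8.
  α_3 = 7: Horner steps 8 → 2 → 3, so m(7) = 3.
  α_4 = 9: Horner steps 8 → 5 → 8, so m(9) = 8.
  α_5 = 5: Horner steps 8 → 12 → 10, so m(5) = 10.
  α_6 = 3: Horner steps 8 → 9 → 3, so m(3) = 3.
Codeword c = [12, 8, 3, 8, 10, 3] ∈ F_13^6.


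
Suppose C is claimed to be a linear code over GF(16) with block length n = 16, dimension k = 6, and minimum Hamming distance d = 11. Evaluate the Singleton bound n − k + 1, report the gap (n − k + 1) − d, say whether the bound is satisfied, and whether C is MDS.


Singleton RHS = n − k + 1 = 11, slack = 0, bound satisfied, MDS.

Singleton bound: d ≤ n − k + 1.
Here n = 16, k = 6, so n − k + 1 = 11.
Given d = 11, check d ≤ 11: YES.
Slack = (n − k + 1) − d = 0.
The code is MDS (slack = 0).
Description: the claimed parameters are [16, 6, 11]_16; such a code would be MDS (meets Singleton bound).


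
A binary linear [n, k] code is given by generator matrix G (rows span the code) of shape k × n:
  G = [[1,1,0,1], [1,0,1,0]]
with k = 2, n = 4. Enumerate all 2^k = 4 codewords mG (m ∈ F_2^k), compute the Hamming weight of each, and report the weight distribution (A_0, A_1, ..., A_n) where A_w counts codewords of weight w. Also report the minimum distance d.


Weight distribution: A_0 = 1, A_2 = 1, A_3 = 2. Minimum distance d = 2.

Enumerate all 2^2 = 4 messages m ∈ F_2^2.
For each, compute codeword c = mG in F_2^4, then tally its weight.
  m = 00 → c = 0000, weight = 0.
  m = 10 → c = 1101, weight = 3.
  m = 01 → c = 1010, weight = 2.
  m = 11 → c = 0111, weight = 3.
Tally weights:
  weight 0: 1 codewords.
  weight 2: 1 codewords.
  weight 3: 2 codewords.
Minimum distance d = smallest w > 0 with A_w > 0 = 2.
Sanity: Σ A_w = 4 = 2^2 = 4 ✓.


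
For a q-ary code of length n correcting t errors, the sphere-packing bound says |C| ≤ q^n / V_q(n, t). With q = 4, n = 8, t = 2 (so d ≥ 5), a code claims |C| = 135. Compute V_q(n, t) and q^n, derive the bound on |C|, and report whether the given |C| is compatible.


V_q(n, t) = 277, q^n = 65536, Hamming bound = 236, |C| = 135 ≤ bound (satisfied).

Step 1: Compute V_q(n, t) = Σ_{j=0}^2 C(n, j) (q−1)^j.
  j = 0: C(8,0)·(3)^0 = 1·1 = 1.
  j = 1: C(8,1)·(3)^1 = 8·3 = 24.
  j = 2: C(8,2)·(3)^2 = 28·9 = 252.
  V_q(n, t) = 1 + 24 + 252 = 277.
Step 2: q^n = 4^8 = 65536.
Step 3: Hamming bound ⌊q^n / V_q(n,t)⌋ = ⌊65536/277⌋ = 236.
Step 4: Compare |C| = 135 to 236: satisfied.
The claimed |C| lies below the Hamming bound.


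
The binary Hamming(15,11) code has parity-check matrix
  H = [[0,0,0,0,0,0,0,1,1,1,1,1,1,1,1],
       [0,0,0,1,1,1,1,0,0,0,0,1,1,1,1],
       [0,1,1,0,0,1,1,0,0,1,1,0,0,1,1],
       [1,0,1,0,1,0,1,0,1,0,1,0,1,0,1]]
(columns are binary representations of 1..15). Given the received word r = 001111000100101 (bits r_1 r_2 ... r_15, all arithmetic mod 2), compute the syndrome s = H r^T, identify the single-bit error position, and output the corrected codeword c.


s = (1, 1, 0, 0)^T, error position = 12, corrected codeword c = 001111000101101

Compute s = H r^T mod 2 one row at a time:
  s_1 = 0 + 0 + 1 + 0 + 0 + 1 + 0 + 1 = 3 ≡ 1 (mod 2).
  s_2 = 1 + 1 + 1 + 0 + 0 + 1 + 0 + 1 = 5 ≡ 1 (mod 2).
  s_3 = 0 + 1 + 1 + 0 + 1 + 0 + 0 + 1 = 4 ≡ 0 (mod 2).
  s_4 = 0 + 1 + 1 + 0 + 0 + 0 + 1 + 1 = 4 ≡ 0 (mod 2).
s = (1, 1, 0, 0)^T — this equals column 12 of H (binary 1100), so error is at position 12.
Correct: flip bit 12 of r = 001111000100101 to get c = 001111000101101.


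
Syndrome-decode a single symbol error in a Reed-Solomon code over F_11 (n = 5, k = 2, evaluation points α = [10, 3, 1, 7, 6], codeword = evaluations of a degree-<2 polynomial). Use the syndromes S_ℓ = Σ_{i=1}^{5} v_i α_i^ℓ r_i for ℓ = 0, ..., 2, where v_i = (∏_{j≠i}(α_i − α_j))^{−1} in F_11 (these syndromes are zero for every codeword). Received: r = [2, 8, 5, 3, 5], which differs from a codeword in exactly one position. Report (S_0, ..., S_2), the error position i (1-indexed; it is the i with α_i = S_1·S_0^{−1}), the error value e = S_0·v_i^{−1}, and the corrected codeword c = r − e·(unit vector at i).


S = (4, 2, 1), error at position 5, error magnitude e = 9, c = [2, 8, 5, 3, 7].

Step 1: column multipliers v_i = (∏_{j≠i}(α_i − α_j))^{−1} mod 11.
  i = 1 (α = 10): (10−3)(10−1)(10−7)(10−6) = 7·9·3·4 = 756 ≡ 8, so v_1 = 8^{−1} = 7 (mod 11).
  i = 2 (α = 3): (3−10)(3−1)(3−7)(3−6) = (−7)·2·(−4)·(−3) = −168 ≡ 8, so v_2 = 8^{−1} = 7 (mod 11).
  i = 3 (α = 1): (1−10)(1−3)(1−7)(1−6) = (−9)·(−2)·(−6)·(−5) = 540 ≡ 1, so v_3 = 1^{−1} = 1 (mod 11).
  i = 4 (α = 7): (7−10)(7−3)(7−1)(7−6) = (−3)·4·6·1 = −72 ≡ 5, so v_4 = 5^{−1} = 9 (mod 11).
  i = 5 (α = 6): (6−10)(6−3)(6−1)(6−7) = (−4)·3·5·(−1) = 60 ≡ 5, so v_5 = 5^{−1} = 9 (mod 11).
  v = [7, 7, 1, 9, 9].
Step 2: syndromes of r = [2, 8, 5, 3, 5] (all sums mod 11).
  S_0 = Σ v_i r_i = 7·2 + 7·8 + 1·5 + 9·3 + 9·5 = 147 ≡ 4.
  S_1 = Σ v_i α_i r_i = 7·10·2 + 7·3·8 + 1·1·5 + 9·7·3 + 9·6·5 = 772 ≡ 2.
  α_i^2 mod 11 = [1, 9, 1, 5, 3].
  S_2 = Σ v_i α_i^2 r_i = 7·1·2 + 7·9·8 + 1·1·5 + 9·5·3 + 9·3·5 = 793 ≡ 1.
  S = (4, 2, 1) ≠ 0, so r is not a codeword (an error is present).
Step 3: locate the error. For a single error e at position i, S_ℓ = v_i·e·α_i^ℓ, so α_err = S_1/S_0.
  S_0^{−1} = 4^{−1} = 3 (mod 11), so α_err = 2·3 = 6 ≡ 6 = α_5. Error position i = 5.
  Consistency check: S_2/S_1 = 1·6 = 6 ≡ 6 = α_err ✓ (single-error assumption holds).
Step 4: error magnitude e = S_0/v_5 = S_0·∏_{j≠5}(α_5 − α_j) = 4·5 = 20 ≡ 9 (mod 11).
Step 5: correct position 5: c_5 = r_5 − e = 5 − 9 ≡ 7 (mod 11). Hence c = [2, 8, 5, 3, 7].
  Check: interpolating c through the α_i gives m(x) = 9 + 7·x (degree < 2) with m(α_i) = c_i for every i, so c is indeed a codeword.


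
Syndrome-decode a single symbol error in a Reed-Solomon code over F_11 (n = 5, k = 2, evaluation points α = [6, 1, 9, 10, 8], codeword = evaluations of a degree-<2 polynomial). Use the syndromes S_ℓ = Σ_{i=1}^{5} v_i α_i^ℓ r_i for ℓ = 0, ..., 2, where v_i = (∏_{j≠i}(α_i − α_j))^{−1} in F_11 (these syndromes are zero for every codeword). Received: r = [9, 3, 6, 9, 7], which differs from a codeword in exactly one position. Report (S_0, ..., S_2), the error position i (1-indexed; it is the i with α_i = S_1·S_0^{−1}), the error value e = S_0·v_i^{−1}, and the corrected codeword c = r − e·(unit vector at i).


S = (8, 3, 8), error at position 4, error magnitude e = 4, c = [9, 3, 6, 5, 7].

Step 1: column multipliers v_i = (∏_{j≠i}(α_i − α_j))^{−1} mod 11.
  i = 1 (α = 6): (6−1)(6−9)(6−10)(6−8) = 5·(−3)·(−4)·(−2) = −120 ≡ 1, so v_1 = 1^{−1} = 1 (mod 11).
  i = 2 (α = 1): (1−6)(1−9)(1−10)(1−8) = (−5)·(−8)·(−9)·(−7) = 2520 ≡ 1, so v_2 = 1^{−1} = 1 (mod 11).
  i = 3 (α = 9): (9−6)(9−1)(9−10)(9−8) = 3·8·(−1)·1 = −24 ≡ 9, so v_3 = 9^{−1} = 5 (mod 11).
  i = 4 (α = 10): (10−6)(10−1)(10−9)(10−8) = 4·9·1·2 = 72 ≡ 6, so v_4 = 6^{−1} = 2 (mod 11).
  i = 5 (α = 8): (8−6)(8−1)(8−9)(8−10) = 2·7·(−1)·(−2) = 28 ≡ 6, so v_5 = 6^{−1} = 2 (mod 11).
  v = [1, 1, 5, 2, 2].
Step 2: syndromes of r = [9, 3, 6, 9, 7] (all sums mod 11).
  S_0 = Σ v_i r_i = 1·9 + 1·3 + 5·6 + 2·9 + 2·7 = 74 ≡ 8.
  S_1 = Σ v_i α_i r_i = 1·6·9 + 1·1·3 + 5·9·6 + 2·10·9 + 2·8·7 = 619 ≡ 3.
  α_i^2 mod 11 = [3, 1, 4, 1, 9].
  S_2 = Σ v_i α_i^2 r_i = 1·3·9 + 1·1·3 + 5·4·6 + 2·1·9 + 2·9·7 = 294 ≡ 8.
  S = (8, 3, 8) ≠ 0, so r is not a codeword (an error is present).
Step 3: locate the error. For a single error e at position i, S_ℓ = v_i·e·α_i^ℓ, so α_err = S_1/S_0.
  S_0^{−1} = 8^{−1} = 7 (mod 11), so α_err = 3·7 = 21 ≡ 10 = α_4. Error position i = 4.
  Consistency check: S_2/S_1 = 8·4 = 32 ≡ 10 = α_err ✓ (single-error assumption holds).
Step 4: error magnitude e = S_0/v_4 = S_0·∏_{j≠4}(α_4 − α_j) = 8·6 = 48 ≡ 4 (mod 11).
Step 5: correct position 4: c_4 = r_4 − e = 9 − 4 ≡ 5 (mod 11). Hence c = [9, 3, 6, 5, 7].
  Check: interpolating c through the α_i gives m(x) = 4 + 10·x (degree < 2) with m(α_i) = c_i for every i, so c is indeed a codeword.


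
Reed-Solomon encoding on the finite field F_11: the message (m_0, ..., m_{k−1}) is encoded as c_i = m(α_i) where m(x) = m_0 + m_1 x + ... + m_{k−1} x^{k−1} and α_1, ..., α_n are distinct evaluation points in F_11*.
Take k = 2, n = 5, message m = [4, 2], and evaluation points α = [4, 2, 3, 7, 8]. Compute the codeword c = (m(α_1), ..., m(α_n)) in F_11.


c = [1, 8, 10, 7, 9]

Message polynomial: m(x) = 4 + 2·x (mod 11).
For each evaluation point α_i, compute m(α_i) mod 11:
  α_1 = 4: Horner steps 2 → 1, so m(4) = 1.
  α_2 = 2: Horner steps 2 → 8, so m(2) = 8.
  α_3 = 3: Horner steps 2 → 10, so m(3) = 10.
  α_4 = 7: Horner steps 2 → 7, so m(7) = 7.
  α_5 = 8: Horner steps 2 → 9, so m(8) = 9.
Codeword c = [1, 8, 10, 7, 9] ∈ F_11^5.


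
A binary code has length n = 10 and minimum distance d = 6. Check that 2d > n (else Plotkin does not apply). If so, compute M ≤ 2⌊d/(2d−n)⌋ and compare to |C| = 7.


Plotkin bound M ≤ 6; given |C| = 7 > bound (violated).

Check applicability: 2d = 12, n = 10.
2d − n = 2 > 0, so Plotkin applies.
Compute d/(2d−n) = 6/2 ≈ 3.0000.
⌊d/(2d−n)⌋ = 3.
Plotkin bound: M ≤ 2·3 = 6.
Given |C| = 7, check: VIOLATED.
This |C| is above the Plotkin bound, so no binary code with n = 10, d = 6 and 7 codewords exists.


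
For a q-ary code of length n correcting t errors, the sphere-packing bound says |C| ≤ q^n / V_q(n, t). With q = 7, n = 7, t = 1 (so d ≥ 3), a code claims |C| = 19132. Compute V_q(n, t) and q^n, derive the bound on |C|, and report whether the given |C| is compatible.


V_q(n, t) = 43, q^n = 823543, Hamming bound = 19152, |C| = 19132 ≤ bound (satisfied).

Step 1: Compute V_q(n, t) = Σ_{j=0}^1 C(n, j) (q−1)^j.
  j = 0: C(7,0)·(6)^0 = 1·1 = 1.
  j = 1: C(7,1)·(6)^1 = 7·6 = 42.
  V_q(n, t) = 1 + 42 = 43.
Step 2: q^n = 7^7 = 823543.
Step 3: Hamming bound ⌊q^n / V_q(n,t)⌋ = ⌊823543/43⌋ = 19152.
Step 4: Compare |C| = 19132 to 19152: satisfied.
The claimed |C| lies below the Hamming bound.


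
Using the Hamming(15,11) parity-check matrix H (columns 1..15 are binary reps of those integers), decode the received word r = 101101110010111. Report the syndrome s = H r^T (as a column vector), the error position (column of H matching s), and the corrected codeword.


s = (1, 0, 0, 0)^T, error position = 8, corrected codeword c = 101101100010111

Compute s = H r^T mod 2 one row at a time:
  s_1 = 1 + 0 + 0 + 1 + 0 + 1 + 1 + 1 = 5 ≡ 1 (mod 2).
  s_2 = 1 + 0 + 1 + 1 + 0 + 1 + 1 + 1 = 6 ≡ 0 (mod 2).
  s_3 = 0 + 1 + 1 + 1 + 0 + 1 + 1 + 1 = 6 ≡ 0 (mod 2).
  s_4 = 1 + 1 + 0 + 1 + 0 + 1 + 1 + 1 = 6 ≡ 0 (mod 2).
s = (1, 0, 0, 0)^T — this equals column 8 of H (binary 1000), so error is at position 8.
Correct: flip bit 8 of r = 101101110010111 to get c = 101101100010111.


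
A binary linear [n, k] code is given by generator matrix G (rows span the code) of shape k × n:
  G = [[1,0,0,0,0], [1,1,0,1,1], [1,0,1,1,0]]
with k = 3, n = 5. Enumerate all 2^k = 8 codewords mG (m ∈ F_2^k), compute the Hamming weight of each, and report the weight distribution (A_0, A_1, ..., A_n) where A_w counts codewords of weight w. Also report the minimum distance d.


Weight distribution: A_0 = 1, A_1 = 1, A_2 = 1, A_3 = 3, A_4 = 2. Minimum distance d = 1.

Enumerate all 2^3 = 8 messages m ∈ F_2^3.
For each, compute codeword c = mG in F_2^5, then tally its weight.
  m = 000 → c = 00000, weight = 0.
  m = 100 → c = 10000, weight = 1.
  m = 010 → c = 11011, weight = 4.
  m = 110 → c = 01011, weight = 3.
  m = 001 → c = 10110, weight = 3.
  m = 101 → c = 00110, weight = 2.
  m = 011 → c = 01101, weight = 3.
  m = 111 → c = 11101, weight = 4.
Tally weights:
  weight 0: 1 codewords.
  weight 1: 1 codewords.
  weight 2: 1 codewords.
  weight 3: 3 codewords.
  weight 4: 2 codewords.
Minimum distance d = smallest w > 0 with A_w > 0 = 1.
Sanity: Σ A_w = 8 = 2^3 = 8 ✓.


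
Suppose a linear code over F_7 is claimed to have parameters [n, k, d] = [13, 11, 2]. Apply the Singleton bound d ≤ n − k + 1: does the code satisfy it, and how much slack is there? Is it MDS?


Singleton RHS = n − k + 1 = 3, slack = 1, bound satisfied, not MDS.

Singleton bound: d ≤ n − k + 1.
Here n = 13, k = 11, so n − k + 1 = 3.
Given d = 2, check d ≤ 3: YES.
Slack = (n − k + 1) − d = 1.
The code is NOT MDS (slack = 1 > 0).
Description: the claimed parameters are [13, 11, 2]_7; such a code would be non-MDS.


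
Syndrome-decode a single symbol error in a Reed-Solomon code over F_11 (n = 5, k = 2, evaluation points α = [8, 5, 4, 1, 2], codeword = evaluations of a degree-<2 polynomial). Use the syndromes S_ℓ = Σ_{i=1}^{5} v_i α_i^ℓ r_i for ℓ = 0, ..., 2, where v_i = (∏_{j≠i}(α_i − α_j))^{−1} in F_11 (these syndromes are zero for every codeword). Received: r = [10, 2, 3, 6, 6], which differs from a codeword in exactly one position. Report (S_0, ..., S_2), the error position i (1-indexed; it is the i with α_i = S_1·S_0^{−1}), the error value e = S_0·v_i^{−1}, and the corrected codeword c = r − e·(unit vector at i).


S = (7, 3, 6), error at position 5, error magnitude e = 1, c = [10, 2, 3, 6, 5].

Step 1: column multipliers v_i = (∏_{j≠i}(α_i − α_j))^{−1} mod 11.
  i = 1 (α = 8): (8−5)(8−4)(8−1)(8−2) = 3·4·7·6 = 504 ≡ 9, so v_1 = 9^{−1} = 5 (mod 11).
  i = 2 (α = 5): (5−8)(5−4)(5−1)(5−2) = (−3)·1·4·3 = −36 ≡ 8, so v_2 = 8^{−1} = 7 (mod 11).
  i = 3 (α = 4): (4−8)(4−5)(4−1)(4−2) = (−4)·(−1)·3·2 = 24 ≡ 2, so v_3 = 2^{−1} = 6 (mod 11).
  i = 4 (α = 1): (1−8)(1−5)(1−4)(1−2) = (−7)·(−4)·(−3)·(−1) = 84 ≡ 7, so v_4 = 7^{−1} = 8 (mod 11).
  i = 5 (α = 2): (2−8)(2−5)(2−4)(2−1) = (−6)·(−3)·(−2)·1 = −36 ≡ 8, so v_5 = 8^{−1} = 7 (mod 11).
  v = [5, 7, 6, 8, 7].
Step 2: syndromes of r = [10, 2, 3, 6, 6] (all sums mod 11).
  S_0 = Σ v_i r_i = 5·10 + 7·2 + 6·3 + 8·6 + 7·6 = 172 ≡ 7.
  S_1 = Σ v_i α_i r_i = 5·8·10 + 7·5·2 + 6·4·3 + 8·1·6 + 7·2·6 = 674 ≡ 3.
  α_i^2 mod 11 = [9, 3, 5, 1, 4].
  S_2 = Σ v_i α_i^2 r_i = 5·9·10 + 7·3·2 + 6·5·3 + 8·1·6 + 7·4·6 = 798 ≡ 6.
  S = (7, 3, 6) ≠ 0, so r is not a codeword (an error is present).
Step 3: locate the error. For a single error e at position i, S_ℓ = v_i·e·α_i^ℓ, so α_err = S_1/S_0.
  S_0^{−1} = 7^{−1} = 8 (mod 11), so α_err = 3·8 = 24 ≡ 2 = α_5. Error position i = 5.
  Consistency check: S_2/S_1 = 6·4 = 24 ≡ 2 = α_err ✓ (single-error assumption holds).
Step 4: error magnitude e = S_0/v_5 = S_0·∏_{j≠5}(α_5 − α_j) = 7·8 = 56 ≡ 1 (mod 11).
Step 5: correct position 5: c_5 = r_5 − e = 6 − 1 ≡ 5 (mod 11). Hence c = [10, 2, 3, 6, 5].
  Check: interpolating c through the α_i gives m(x) = 7 + 10·x (degree < 2) with m(α_i) = c_i for every i, so c is indeed a codeword.


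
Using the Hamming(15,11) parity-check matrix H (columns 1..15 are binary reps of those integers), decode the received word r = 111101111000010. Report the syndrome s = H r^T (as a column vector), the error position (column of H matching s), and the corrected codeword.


s = (1, 0, 1, 0)^T, error position = 10, corrected codeword c = 111101111100010

Compute s = H r^T mod 2 one row at a time:
  s_1 = 1 + 1 + 0 + 0 + 0 + 0 + 1 + 0 = 3 ≡ 1 (mod 2).
  s_2 = 1 + 0 + 1 + 1 + 0 + 0 + 1 + 0 = 4 ≡ 0 (mod 2).
  s_3 = 1 + 1 + 1 + 1 + 0 + 0 + 1 + 0 = 5 ≡ 1 (mod 2).
  s_4 = 1 + 1 + 0 + 1 + 1 + 0 + 0 + 0 = 4 ≡ 0 (mod 2).
s = (1, 0, 1, 0)^T — this equals column 10 of H (binary 1010), so error is at position 10.
Correct: flip bit 10 of r = 111101111000010 to get c = 111101111100010.


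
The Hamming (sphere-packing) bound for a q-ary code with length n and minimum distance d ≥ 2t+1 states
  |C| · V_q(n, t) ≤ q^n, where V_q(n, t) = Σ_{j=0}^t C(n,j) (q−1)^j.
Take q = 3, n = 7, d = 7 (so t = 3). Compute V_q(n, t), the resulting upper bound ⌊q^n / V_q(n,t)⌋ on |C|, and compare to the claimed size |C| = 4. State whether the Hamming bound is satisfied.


V_q(n, t) = 379, q^n = 2187, Hamming bound = 5, |C| = 4 ≤ bound (satisfied).

Step 1: Compute V_q(n, t) = Σ_{j=0}^3 C(n, j) (q−1)^j.
  j = 0: C(7,0)·(2)^0 = 1·1 = 1.
  j = 1: C(7,1)·(2)^1 = 7·2 = 14.
  j = 2: C(7,2)·(2)^2 = 21·4 = 84.
  j = 3: C(7,3)·(2)^3 = 35·8 = 280.
  V_q(n, t) = 1 + 14 + 84 + 280 = 379.
Step 2: q^n = 3^7 = 2187.
Step 3: Hamming bound ⌊q^n / V_q(n,t)⌋ = ⌊2187/379⌋ = 5.
Step 4: Compare |C| = 4 to 5: satisfied.
The claimed |C| lies below the Hamming bound.


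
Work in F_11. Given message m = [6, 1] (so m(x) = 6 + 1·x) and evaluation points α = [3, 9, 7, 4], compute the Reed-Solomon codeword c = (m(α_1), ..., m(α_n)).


c = [9, 4, 2, 10]

Message polynomial: m(x) = 6 + 1·x (mod 11).
For each evaluation point α_i, compute m(α_i) mod 11:
  α_1 = 3: Horner steps 1 → 9, so m(3) = 9.
  α_2 = 9: Horner steps 1 → 4, so m(9) = 4.
  α_3 = 7: Horner steps 1 → 2, so m(7) = 2.
  α_4 = 4: Horner steps 1 → 10, so m(4) = 10.
Codeword c = [9, 4, 2, 10] ∈ F_11^4.


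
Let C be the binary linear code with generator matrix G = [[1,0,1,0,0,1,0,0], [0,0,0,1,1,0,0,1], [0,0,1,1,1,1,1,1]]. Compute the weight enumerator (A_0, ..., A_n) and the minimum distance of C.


Weight distribution: A_0 = 1, A_2 = 1, A_3 = 3, A_5 = 1, A_6 = 2. Minimum distance d = 2.

Enumerate all 2^3 = 8 messages m ∈ F_2^3.
For each, compute codeword c = mG in F_2^8, then tally its weight.
  m = 000 → c = 00000000, weight = 0.
  m = 100 → c = 10100100, weight = 3.
  m = 010 → c = 00011001, weight = 3.
  m = 110 → c = 10111101, weight = 6.
  m = 001 → c = 00111111, weight = 6.
  m = 101 → c = 10011011, weight = 5.
  m = 011 → c = 00100110, weight = 3.
  m = 111 → c = 10000010, weight = 2.
Tally weights:
  weight 0: 1 codewords.
  weight 2: 1 codewords.
  weight 3: 3 codewords.
  weight 5: 1 codewords.
  weight 6: 2 codewords.
Minimum distance d = smallest w > 0 with A_w > 0 = 2.
Sanity: Σ A_w = 8 = 2^3 = 8 ✓.


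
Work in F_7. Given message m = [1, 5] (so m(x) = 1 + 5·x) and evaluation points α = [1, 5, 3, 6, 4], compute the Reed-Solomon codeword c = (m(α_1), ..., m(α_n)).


c = [6, 5, 2, 3, 0]

Message polynomial: m(x) = 1 + 5·x (mod 7).
For each evaluation point α_i, compute m(α_i) mod 7:
  α_1 = 1: Horner steps 5 → 6, so m(1) = 6.
  α_2 = 5: Horner steps 5 → 5, so m(5) = 5.
  α_3 = 3: Horner steps 5 → 2, so m(3) = 2.
  α_4 = 6: Horner steps 5 → 3, so m(6) = 3.
  α_5 = 4: Horner steps 5 → 0, so m(4) = 0.
Codeword c = [6, 5, 2, 3, 0] ∈ F_7^5.


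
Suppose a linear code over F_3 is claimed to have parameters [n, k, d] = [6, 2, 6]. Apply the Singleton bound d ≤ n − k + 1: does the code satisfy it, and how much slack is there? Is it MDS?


Singleton RHS = n − k + 1 = 5, slack = -1, bound violated (no such code; not MDS).

Singleton bound: d ≤ n − k + 1.
Here n = 6, k = 2, so n − k + 1 = 5.
Given d = 6, check d ≤ 5: NO.
Slack = (n − k + 1) − d = -1.
The slack is negative: d = 6 exceeds n − k + 1 = 5 by 1, so the Singleton bound is violated and no linear [6, 2, 6]_3 code can exist. In particular it is not MDS (MDS requires d = n − k + 1 exactly).
Description: the claimed parameters are [6, 2, 6]_3; such a code would be impossible (violates the Singleton bound).


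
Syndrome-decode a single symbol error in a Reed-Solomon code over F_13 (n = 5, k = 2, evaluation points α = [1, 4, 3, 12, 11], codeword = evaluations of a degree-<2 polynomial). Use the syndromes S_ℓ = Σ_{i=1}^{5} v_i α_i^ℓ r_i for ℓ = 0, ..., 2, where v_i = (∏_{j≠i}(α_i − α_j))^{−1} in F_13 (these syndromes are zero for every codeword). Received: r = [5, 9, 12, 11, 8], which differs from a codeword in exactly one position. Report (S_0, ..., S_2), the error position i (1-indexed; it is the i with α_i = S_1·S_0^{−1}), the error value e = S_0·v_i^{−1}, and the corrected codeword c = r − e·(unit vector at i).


S = (6, 1, 11), error at position 5, error magnitude e = 7, c = [5, 9, 12, 11, 1].

Step 1: column multipliers v_i = (∏_{j≠i}(α_i − α_j))^{−1} mod 13.
  i = 1 (α = 1): (1−4)(1−3)(1−12)(1−11) = (−3)·(−2)·(−11)·(−10) = 660 ≡ 10, so v_1 = 10^{−1} = 4 (mod 13).
  i = 2 (α = 4): (4−1)(4−3)(4−12)(4−11) = 3·1·(−8)·(−7) = 168 ≡ 12, so v_2 = 12^{−1} = 12 (mod 13).
  i = 3 (α = 3): (3−1)(3−4)(3−12)(3−11) = 2·(−1)·(−9)·(−8) = −144 ≡ 12, so v_3 = 12^{−1} = 12 (mod 13).
  i = 4 (α = 12): (12−1)(12−4)(12−3)(12−11) = 11·8·9·1 = 792 ≡ 12, so v_4 = 12^{−1} = 12 (mod 13).
  i = 5 (α = 11): (11−1)(11−4)(11−3)(11−12) = 10·7·8·(−1) = −560 ≡ 12, so v_5 = 12^{−1} = 12 (mod 13).
  v = [4, 12, 12, 12, 12].
Step 2: syndromes of r = [5, 9, 12, 11, 8] (all sums mod 13).
  S_0 = Σ v_i r_i = 4·5 + 12·9 + 12·12 + 12·11 + 12·8 = 500 ≡ 6.
  S_1 = Σ v_i α_i r_i = 4·1·5 + 12·4·9 + 12·3·12 + 12·12·11 + 12·11·8 = 3524 ≡ 1.
  α_i^2 mod 13 = [1, 3, 9, 1, 4].
  S_2 = Σ v_i α_i^2 r_i = 4·1·5 + 12·3·9 + 12·9·12 + 12·1·11 + 12·4·8 = 2156 ≡ 11.
  S = (6, 1, 11) ≠ 0, so r is not a codeword (an error is present).
Step 3: locate the error. For a single error e at position i, S_ℓ = v_i·e·α_i^ℓ, so α_err = S_1/S_0.
  S_0^{−1} = 6^{−1} = 11 (mod 13), so α_err = 1·11 = 11 ≡ 11 = α_5. Error position i = 5.
  Consistency check: S_2/S_1 = 11·1 = 11 ≡ 11 = α_err ✓ (single-error assumption holds).
Step 4: error magnitude e = S_0/v_5 = S_0·∏_{j≠5}(α_5 − α_j) = 6·12 = 72 ≡ 7 (mod 13).
Step 5: correct position 5: c_5 = r_5 − e = 8 − 7 ≡ 1 (mod 13). Hence c = [5, 9, 12, 11, 1].
  Check: interpolating c through the α_i gives m(x) = 8 + 10·x (degree < 2) with m(α_i) = c_i for every i, so c is indeed a codeword.


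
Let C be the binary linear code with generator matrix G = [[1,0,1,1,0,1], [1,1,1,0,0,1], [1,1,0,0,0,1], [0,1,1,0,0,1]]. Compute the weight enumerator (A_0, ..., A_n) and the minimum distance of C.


Weight distribution: A_0 = 1, A_1 = 2, A_2 = 4, A_3 = 6, A_4 = 3. Minimum distance d = 1.

Enumerate all 2^4 = 16 messages m ∈ F_2^4.
For each, compute codeword c = mG in F_2^6, then tally its weight.
  m = 0000 → c = 000000, weight = 0.
  m = 1000 → c = 101101, weight = 4.
  m = 0100 → c = 111001, weight = 4.
  m = 1100 → c = 010100, weight = 2.
  m = 0010 → c = 110001, weight = 3.
  m = 1010 → c = 011100, weight = 3.
  m = 0110 → c = 001000, weight = 1.
  m = 1110 → c = 100101, weight = 3.
  m = 0001 → c = 011001, weight = 3.
  m = 1001 → c = 110100, weight = 3.
  m = 0101 → c = 100000, weight = 1.
  m = 1101 → c = 001101, weight = 3.
  m = 0011 → c = 101000, weight = 2.
  m = 1011 → c = 000101, weight = 2.
  m = 0111 → c = 010001, weight = 2.
  m = 1111 → c = 111100, weight = 4.
Tally weights:
  weight 0: 1 codewords.
  weight 1: 2 codewords.
  weight 2: 4 codewords.
  weight 3: 6 codewords.
  weight 4: 3 codewords.
Minimum distance d = smallest w > 0 with A_w > 0 = 1.
Sanity: Σ A_w = 16 = 2^4 = 16 ✓.


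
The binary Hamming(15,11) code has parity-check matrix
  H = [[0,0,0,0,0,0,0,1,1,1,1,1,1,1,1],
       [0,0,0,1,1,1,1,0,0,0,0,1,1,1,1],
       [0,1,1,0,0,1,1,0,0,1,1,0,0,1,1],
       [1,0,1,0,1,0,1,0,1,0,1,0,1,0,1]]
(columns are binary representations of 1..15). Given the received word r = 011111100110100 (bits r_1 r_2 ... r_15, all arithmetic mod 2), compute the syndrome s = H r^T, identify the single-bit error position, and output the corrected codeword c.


s = (1, 1, 0, 1)^T, error position = 13, corrected codeword c = 011111100110000

Compute s = H r^T mod 2 one row at a time:
  s_1 = 0 + 0 + 1 + 1 + 0 + 1 + 0 + 0 = 3 ≡ 1 (mod 2).
  s_2 = 1 + 1 + 1 + 1 + 0 + 1 + 0 + 0 = 5 ≡ 1 (mod 2).
  s_3 = 1 + 1 + 1 + 1 + 1 + 1 + 0 + 0 = 6 ≡ 0 (mod 2).
  s_4 = 0 + 1 + 1 + 1 + 0 + 1 + 1 + 0 = 5 ≡ 1 (mod 2).
s = (1, 1, 0, 1)^T — this equals column 13 of H (binary 1101), so error is at position 13.
Correct: flip bit 13 of r = 011111100110100 to get c = 011111100110000.


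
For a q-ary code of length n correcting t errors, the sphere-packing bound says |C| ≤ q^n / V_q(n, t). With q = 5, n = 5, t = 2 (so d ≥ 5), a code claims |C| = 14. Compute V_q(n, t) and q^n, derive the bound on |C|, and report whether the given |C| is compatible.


V_q(n, t) = 181, q^n = 3125, Hamming bound = 17, |C| = 14 ≤ bound (satisfied).

Step 1: Compute V_q(n, t) = Σ_{j=0}^2 C(n, j) (q−1)^j.
  j = 0: C(5,0)·(4)^0 = 1·1 = 1.
  j = 1: C(5,1)·(4)^1 = 5·4 = 20.
  j = 2: C(5,2)·(4)^2 = 10·16 = 160.
  V_q(n, t) = 1 + 20 + 160 = 181.
Step 2: q^n = 5^5 = 3125.
Step 3: Hamming bound ⌊q^n / V_q(n,t)⌋ = ⌊3125/181⌋ = 17.
Step 4: Compare |C| = 14 to 17: satisfied.
The claimed |C| lies below the Hamming bound.


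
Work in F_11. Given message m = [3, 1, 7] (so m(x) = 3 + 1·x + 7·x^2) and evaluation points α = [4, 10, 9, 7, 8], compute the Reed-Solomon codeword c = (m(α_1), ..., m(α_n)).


c = [9, 9, 7, 1, 8]

Message polynomial: m(x) = 3 + 1·x + 7·x^2 (mod 11).
For each evaluation point α_i, compute m(α_i) mod 11:
  α_1 = 4: Horner steps 7 → 7 → 9, so m(4) = 9.
  α_2 = 10: Horner steps 7 → 5 → 9, so m(10) = 9.
  α_3 = 9: Horner steps 7 → 9 → 7, so m(9) = 7.
  α_4 = 7: Horner steps 7 → 6 → 1, so m(7) = 1.
  α_5 = 8: Horner steps 7 → 2 → 8, so m(8) = 8.
Codeword c = [9, 9, 7, 1, 8] ∈ F_11^5.


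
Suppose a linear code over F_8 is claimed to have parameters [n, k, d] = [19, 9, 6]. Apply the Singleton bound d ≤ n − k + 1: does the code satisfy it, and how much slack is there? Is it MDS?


Singleton RHS = n − k + 1 = 11, slack = 5, bound satisfied, not MDS.

Singleton bound: d ≤ n − k + 1.
Here n = 19, k = 9, so n − k + 1 = 11.
Given d = 6, check d ≤ 11: YES.
Slack = (n − k + 1) − d = 5.
The code is NOT MDS (slack = 5 > 0).
Description: the claimed parameters are [19, 9, 6]_8; such a code would be non-MDS.


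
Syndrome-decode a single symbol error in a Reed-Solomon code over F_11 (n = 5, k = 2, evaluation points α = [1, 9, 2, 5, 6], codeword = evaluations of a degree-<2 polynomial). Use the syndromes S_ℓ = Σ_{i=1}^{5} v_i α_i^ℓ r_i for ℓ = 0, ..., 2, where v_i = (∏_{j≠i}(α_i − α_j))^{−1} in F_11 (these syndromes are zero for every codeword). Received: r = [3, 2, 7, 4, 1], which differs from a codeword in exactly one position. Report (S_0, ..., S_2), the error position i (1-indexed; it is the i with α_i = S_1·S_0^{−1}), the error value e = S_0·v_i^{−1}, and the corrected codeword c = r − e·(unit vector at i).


S = (10, 6, 8), error at position 4, error magnitude e = 7, c = [3, 2, 7, 8, 1].

Step 1: column multipliers v_i = (∏_{j≠i}(α_i − α_j))^{−1} mod 11.
  i = 1 (α = 1): (1−9)(1−2)(1−5)(1−6) = (−8)·(−1)·(−4)·(−5) = 160 ≡ 6, so v_1 = 6^{−1} = 2 (mod 11).
  i = 2 (α = 9): (9−1)(9−2)(9−5)(9−6) = 8·7·4·3 = 672 ≡ 1, so v_2 = 1^{−1} = 1 (mod 11).
  i = 3 (α = 2): (2−1)(2−9)(2−5)(2−6) = 1·(−7)·(−3)·(−4) = −84 ≡ 4, so v_3 = 4^{−1} = 3 (mod 11).
  i = 4 (α = 5): (5−1)(5−9)(5−2)(5−6) = 4·(−4)·3·(−1) = 48 ≡ 4, so v_4 = 4^{−1} = 3 (mod 11).
  i = 5 (α = 6): (6−1)(6−9)(6−2)(6−5) = 5·(−3)·4·1 = −60 ≡ 6, so v_5 = 6^{−1} = 2 (mod 11).
  v = [2, 1, 3, 3, 2].
Step 2: syndromes of r = [3, 2, 7, 4, 1] (all sums mod 11).
  S_0 = Σ v_i r_i = 2·3 + 1·2 + 3·7 + 3·4 + 2·1 = 43 ≡ 10.
  S_1 = Σ v_i α_i r_i = 2·1·3 + 1·9·2 + 3·2·7 + 3·5·4 + 2·6·1 = 138 ≡ 6.
  α_i^2 mod 11 = [1, 4, 4, 3, 3].
  S_2 = Σ v_i α_i^2 r_i = 2·1·3 + 1·4·2 + 3·4·7 + 3·3·4 + 2·3·1 = 140 ≡ 8.
  S = (10, 6, 8) ≠ 0, so r is not a codeword (an error is present).
Step 3: locate the error. For a single error e at position i, S_ℓ = v_i·e·α_i^ℓ, so α_err = S_1/S_0.
  S_0^{−1} = 10^{−1} = 10 (mod 11), so α_err = 6·10 = 60 ≡ 5 = α_4. Error position i = 4.
  Consistency check: S_2/S_1 = 8·2 = 16 ≡ 5 = α_err ✓ (single-error assumption holds).
Step 4: error magnitude e = S_0/v_4 = S_0·∏_{j≠4}(α_4 − α_j) = 10·4 = 40 ≡ 7 (mod 11).
Step 5: correct position 4: c_4 = r_4 − e = 4 − 7 ≡ 8 (mod 11). Hence c = [3, 2, 7, 8, 1].
  Check: interpolating c through the α_i gives m(x) = 10 + 4·x (degree < 2) with m(α_i) = c_i for every i, so c is indeed a codeword.


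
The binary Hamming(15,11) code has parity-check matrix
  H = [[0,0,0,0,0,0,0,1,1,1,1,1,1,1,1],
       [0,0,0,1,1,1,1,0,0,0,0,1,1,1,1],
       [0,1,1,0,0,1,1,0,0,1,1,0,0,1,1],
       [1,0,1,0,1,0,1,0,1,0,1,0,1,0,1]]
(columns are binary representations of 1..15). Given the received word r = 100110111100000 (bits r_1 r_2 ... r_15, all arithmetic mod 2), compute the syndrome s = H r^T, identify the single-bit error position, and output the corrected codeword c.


s = (1, 1, 0, 0)^T, error position = 12, corrected codeword c = 100110111101000

Compute s = H r^T mod 2 one row at a time:
  s_1 = 1 + 1 + 1 + 0 + 0 + 0 + 0 + 0 = 3 ≡ 1 (mod 2).
  s_2 = 1 + 1 + 0 + 1 + 0 + 0 + 0 + 0 = 3 ≡ 1 (mod 2).
  s_3 = 0 + 0 + 0 + 1 + 1 + 0 + 0 + 0 = 2 ≡ 0 (mod 2).
  s_4 = 1 + 0 + 1 + 1 + 1 + 0 + 0 + 0 = 4 ≡ 0 (mod 2).
s = (1, 1, 0, 0)^T — this equals column 12 of H (binary 1100), so error is at position 12.
Correct: flip bit 12 of r = 100110111100000 to get c = 100110111101000.


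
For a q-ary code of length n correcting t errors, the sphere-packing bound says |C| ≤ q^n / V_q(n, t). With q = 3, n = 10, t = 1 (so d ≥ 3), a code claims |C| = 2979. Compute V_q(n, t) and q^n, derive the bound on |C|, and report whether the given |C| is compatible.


V_q(n, t) = 21, q^n = 59049, Hamming bound = 2811, |C| = 2979 > bound (violated).

Step 1: Compute V_q(n, t) = Σ_{j=0}^1 C(n, j) (q−1)^j.
  j = 0: C(10,0)·(2)^0 = 1·1 = 1.
  j = 1: C(10,1)·(2)^1 = 10·2 = 20.
  V_q(n, t) = 1 + 20 = 21.
Step 2: q^n = 3^10 = 59049.
Step 3: Hamming bound ⌊q^n / V_q(n,t)⌋ = ⌊59049/21⌋ = 2811.
Step 4: Compare |C| = 2979 to 2811: violated.
The claimed |C| lies above the Hamming bound, so no 3-ary code of length 10 with d ≥ 3 can have 2979 codewords.


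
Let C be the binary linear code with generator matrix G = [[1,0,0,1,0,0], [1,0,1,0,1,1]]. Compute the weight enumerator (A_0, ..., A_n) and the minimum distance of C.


Weight distribution: A_0 = 1, A_2 = 1, A_4 = 2. Minimum distance d = 2.

Enumerate all 2^2 = 4 messages m ∈ F_2^2.
For each, compute codeword c = mG in F_2^6, then tally its weight.
  m = 00 → c = 000000, weight = 0.
  m = 10 → c = 100100, weight = 2.
  m = 01 → c = 101011, weight = 4.
  m = 11 → c = 001111, weight = 4.
Tally weights:
  weight 0: 1 codewords.
  weight 2: 1 codewords.
  weight 4: 2 codewords.
Minimum distance d = smallest w > 0 with A_w > 0 = 2.
Sanity: Σ A_w = 4 = 2^2 = 4 ✓.


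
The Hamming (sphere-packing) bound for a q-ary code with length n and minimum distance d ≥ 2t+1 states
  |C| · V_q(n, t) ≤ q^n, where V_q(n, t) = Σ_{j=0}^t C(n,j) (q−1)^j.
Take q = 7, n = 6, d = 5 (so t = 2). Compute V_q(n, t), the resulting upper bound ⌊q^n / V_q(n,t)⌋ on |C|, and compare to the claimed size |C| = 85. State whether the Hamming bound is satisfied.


V_q(n, t) = 577, q^n = 117649, Hamming bound = 203, |C| = 85 ≤ bound (satisfied).

Step 1: Compute V_q(n, t) = Σ_{j=0}^2 C(n, j) (q−1)^j.
  j = 0: C(6,0)·(6)^0 = 1·1 = 1.
  j = 1: C(6,1)·(6)^1 = 6·6 = 36.
  j = 2: C(6,2)·(6)^2 = 15·36 = 540.
  V_q(n, t) = 1 + 36 + 540 = 577.
Step 2: q^n = 7^6 = 117649.
Step 3: Hamming bound ⌊q^n / V_q(n,t)⌋ = ⌊117649/577⌋ = 203.
Step 4: Compare |C| = 85 to 203: satisfied.
The claimed |C| lies below the Hamming bound.


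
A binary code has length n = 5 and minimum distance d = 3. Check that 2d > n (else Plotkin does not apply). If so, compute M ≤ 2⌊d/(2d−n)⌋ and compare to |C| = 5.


Plotkin bound M ≤ 6; given |C| = 5 ≤ bound (satisfied).

Check applicability: 2d = 6, n = 5.
2d − n = 1 > 0, so Plotkin applies.
Compute d/(2d−n) = 3/1 ≈ 3.0000.
⌊d/(2d−n)⌋ = 3.
Plotkin bound: M ≤ 2·3 = 6.
Given |C| = 5, check: satisfied.
This |C| is below the Plotkin bound.


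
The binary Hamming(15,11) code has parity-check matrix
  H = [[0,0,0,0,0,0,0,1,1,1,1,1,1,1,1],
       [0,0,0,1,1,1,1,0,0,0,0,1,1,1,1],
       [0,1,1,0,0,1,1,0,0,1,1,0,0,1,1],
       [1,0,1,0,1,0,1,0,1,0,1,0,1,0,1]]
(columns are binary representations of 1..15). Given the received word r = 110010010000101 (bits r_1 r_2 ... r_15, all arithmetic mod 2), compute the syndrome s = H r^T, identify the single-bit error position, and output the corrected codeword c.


s = (1, 1, 0, 0)^T, error position = 12, corrected codeword c = 110010010001101

Compute s = H r^T mod 2 one row at a time:
  s_1 = 1 + 0 + 0 + 0 + 0 + 1 + 0 + 1 = 3 ≡ 1 (mod 2).
  s_2 = 0 + 1 + 0 + 0 + 0 + 1 + 0 + 1 = 3 ≡ 1 (mod 2).
  s_3 = 1 + 0 + 0 + 0 + 0 + 0 + 0 + 1 = 2 ≡ 0 (mod 2).
  s_4 = 1 + 0 + 1 + 0 + 0 + 0 + 1 + 1 = 4 ≡ 0 (mod 2).
s = (1, 1, 0, 0)^T — this equals column 12 of H (binary 1100), so error is at position 12.
Correct: flip bit 12 of r = 110010010000101 to get c = 110010010001101.
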